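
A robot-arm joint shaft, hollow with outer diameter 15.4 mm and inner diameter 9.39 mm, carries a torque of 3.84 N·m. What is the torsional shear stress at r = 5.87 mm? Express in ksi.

J = π(d_o⁴ − d_i⁴)/32 = π(0.0154⁴ − 0.00939⁴)/32 = 4.759×10^-9 m⁴.
Shear stress varies linearly with radius: τ = T·r/J = 3.840 × 0.00587 / 4.759×10^-9 = 4.737×10^6 Pa.

0.687 ksi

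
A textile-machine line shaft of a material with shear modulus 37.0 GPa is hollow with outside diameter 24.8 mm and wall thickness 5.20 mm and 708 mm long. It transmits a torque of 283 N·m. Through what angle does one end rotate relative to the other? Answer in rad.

J = π(d_o⁴ − d_i⁴)/32 = π(0.0248⁴ − 0.0144⁴)/32 = 3.292×10^-8 m⁴.
θ = T·L/(G·J) = 283.0 × 0.708 / (37.0×10⁹ × 3.292×10^-8) = 0.1645 rad.

0.165 rad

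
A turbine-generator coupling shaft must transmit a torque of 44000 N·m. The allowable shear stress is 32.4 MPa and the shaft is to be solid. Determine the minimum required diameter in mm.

For a solid shaft τ_max = 16T/(πd³), so d = (16T/(π τ_allow))^(1/3) = (16·44000/(π·3.24×10^7))^(1/3) = 0.1905 m.

191 mm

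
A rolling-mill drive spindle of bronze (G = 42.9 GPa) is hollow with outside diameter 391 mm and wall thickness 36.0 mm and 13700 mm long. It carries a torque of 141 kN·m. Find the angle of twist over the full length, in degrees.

J = π(d_o⁴ − d_i⁴)/32 = π(0.391⁴ − 0.319⁴)/32 = 1.278×10^-3 m⁴.
θ = T·L/(G·J) = 141000 × 13.7 / (42.9×10⁹ × 1.278×10^-3) = 0.03523 rad.

2.02°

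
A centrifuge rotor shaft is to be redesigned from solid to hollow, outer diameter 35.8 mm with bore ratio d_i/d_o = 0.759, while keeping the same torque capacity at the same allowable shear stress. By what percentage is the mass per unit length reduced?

44.5 %

Equal τ_max and T ⇒ the solid shaft needs d_s³ = d_o³(1−k⁴), so d_s = 35.8·(1−0.759⁴)^(1/3) = 31.30 mm.
Area ratio A_h/A_s = d_o²(1−k²)/d_s² = (1−k²)/(1−k⁴)^(2/3) = 0.5547.
Mass saving = 1 − 0.5547 = 44.5 %.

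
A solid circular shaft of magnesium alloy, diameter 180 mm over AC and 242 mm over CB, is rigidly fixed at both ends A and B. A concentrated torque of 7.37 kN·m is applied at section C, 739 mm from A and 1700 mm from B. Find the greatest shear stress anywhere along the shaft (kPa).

2660 kPa

Compatibility: T_A·a/J_AC = T_B·b/J_CB with T_A + T_B = T₀.
J_AC = 1.03×10^-4 m⁴, J_CB = 3.37×10^-4 m⁴, so T_A = T₀·(J_AC/a)/((J_AC/a)+(J_CB/b)) = 3045 N·m, T_B = 4325 N·m.
τ in each portion: τ_AC = 2.66×10^6 Pa, τ_CB = 1.55×10^6 Pa; maximum is in AC.
τ_max = T_AC·r/J = 3045·0.0900/1.03×10^-4 = 2.659×10^6 Pa.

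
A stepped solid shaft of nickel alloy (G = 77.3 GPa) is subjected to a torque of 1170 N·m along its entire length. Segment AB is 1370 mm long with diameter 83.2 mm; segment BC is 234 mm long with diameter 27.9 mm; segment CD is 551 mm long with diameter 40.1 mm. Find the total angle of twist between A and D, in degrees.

5.55°

J_AB = π(0.0832)⁴/32 = 4.70×10^-6 m⁴; J_BC = π(0.0279)⁴/32 = 5.95×10^-8 m⁴; J_CD = π(0.0401)⁴/32 = 2.54×10^-7 m⁴.
θ = (T/G)·Σ L_i/J_i = (1170/77.3×10⁹)·(1.37/4.70×10^-6 + 0.234/5.95×10^-8 + 0.551/2.54×10^-7) = 0.09680 rad.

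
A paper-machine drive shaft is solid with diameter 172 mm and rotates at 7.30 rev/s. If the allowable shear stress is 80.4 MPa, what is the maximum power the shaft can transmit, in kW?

3680 kW

J = πd⁴/32 = π(0.172)⁴/32 = 8.592×10^-5 m⁴.
T_max = τ_allow·J/r = 8.04×10^7 × 8.592×10^-5 / 0.0860 = 80330 N·m.
ω = 2π·7.30 = 45.87 rad/s, so P_max = T_max·ω = 3.684×10^6 W.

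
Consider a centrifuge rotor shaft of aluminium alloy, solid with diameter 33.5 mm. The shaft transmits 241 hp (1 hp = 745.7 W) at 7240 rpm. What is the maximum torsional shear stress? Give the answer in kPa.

32100 kPa

ω = 2π·7240/60 = 758.2 rad/s, so T = P/ω = 241×745.7 / 758.2 = 237.0 N·m.
J = πd⁴/32 = π(0.0335)⁴/32 = 1.236×10^-7 m⁴.
τ_max = T·r/J = 237.0 × 0.0168 / 1.236×10^-7 = 3.211×10^7 Pa.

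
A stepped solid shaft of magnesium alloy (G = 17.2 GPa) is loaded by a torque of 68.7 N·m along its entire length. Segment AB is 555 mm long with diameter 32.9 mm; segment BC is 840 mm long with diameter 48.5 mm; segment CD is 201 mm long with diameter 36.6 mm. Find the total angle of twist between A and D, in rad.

J_AB = π(0.0329)⁴/32 = 1.15×10^-7 m⁴; J_BC = π(0.0485)⁴/32 = 5.43×10^-7 m⁴; J_CD = π(0.0366)⁴/32 = 1.76×10^-7 m⁴.
θ = (T/G)·Σ L_i/J_i = (68.70/17.2×10⁹)·(0.555/1.15×10^-7 + 0.840/5.43×10^-7 + 0.201/1.76×10^-7) = 0.03001 rad.

0.0300 rad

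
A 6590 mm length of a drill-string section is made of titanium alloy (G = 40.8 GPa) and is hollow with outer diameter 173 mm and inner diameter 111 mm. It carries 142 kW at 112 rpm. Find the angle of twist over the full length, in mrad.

26.8 mrad

ω = 2π·112/60 = 11.73 rad/s, so T = P/ω = 142×10³ / 11.73 = 12110 N·m.
J = π(d_o⁴ − d_i⁴)/32 = π(0.173⁴ − 0.111⁴)/32 = 7.304×10^-5 m⁴.
θ = T·L/(G·J) = 12110 × 6.59 / (40.8×10⁹ × 7.304×10^-5) = 0.02678 rad.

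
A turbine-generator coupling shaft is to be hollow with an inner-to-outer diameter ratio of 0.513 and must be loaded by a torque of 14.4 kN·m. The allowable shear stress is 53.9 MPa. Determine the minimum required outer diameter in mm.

For a hollow shaft with d_i/d_o = 0.513: τ_max = 16T/(π d_o³ (1−k⁴)), so d_o = [16T/(π τ_allow (1−k⁴))]^(1/3) = [16·14400/(π·5.39×10^7·0.9307)]^(1/3) = 0.1135 m.

113 mm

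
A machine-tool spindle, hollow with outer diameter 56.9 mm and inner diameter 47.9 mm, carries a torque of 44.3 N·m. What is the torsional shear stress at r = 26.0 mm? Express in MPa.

2.25 MPa

J = π(d_o⁴ − d_i⁴)/32 = π(0.0569⁴ − 0.0479⁴)/32 = 5.123×10^-7 m⁴.
Shear stress varies linearly with radius: τ = T·r/J = 44.30 × 0.0260 / 5.123×10^-7 = 2.248×10^6 Pa.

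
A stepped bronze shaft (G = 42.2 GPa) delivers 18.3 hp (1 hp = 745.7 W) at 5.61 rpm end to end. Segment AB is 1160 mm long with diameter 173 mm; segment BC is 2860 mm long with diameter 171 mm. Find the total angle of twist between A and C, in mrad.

26.0 mrad

ω = 2π·5.61/60 = 0.5875 rad/s, so T = P/ω = 18.3×745.7 / 0.5875 = 23230 N·m.
J_AB = π(0.173)⁴/32 = 8.79×10^-5 m⁴; J_BC = π(0.171)⁴/32 = 8.39×10^-5 m⁴.
θ = (T/G)·Σ L_i/J_i = (23230/42.2×10⁹)·(1.16/8.79×10^-5 + 2.86/8.39×10^-5) = 0.02601 rad.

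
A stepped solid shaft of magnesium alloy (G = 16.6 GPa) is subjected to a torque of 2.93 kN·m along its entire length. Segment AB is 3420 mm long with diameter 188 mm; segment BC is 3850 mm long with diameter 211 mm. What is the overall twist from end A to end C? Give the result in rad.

0.00841 rad

J_AB = π(0.188)⁴/32 = 1.23×10^-4 m⁴; J_BC = π(0.211)⁴/32 = 1.95×10^-4 m⁴.
θ = (T/G)·Σ L_i/J_i = (2930/16.6×10⁹)·(3.42/1.23×10^-4 + 3.85/1.95×10^-4) = 8.414×10^-3 rad.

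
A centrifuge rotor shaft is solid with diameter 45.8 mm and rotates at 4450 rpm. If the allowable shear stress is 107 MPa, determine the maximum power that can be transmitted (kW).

J = πd⁴/32 = π(0.0458)⁴/32 = 4.320×10^-7 m⁴.
T_max = τ_allow·J/r = 1.07×10^8 × 4.320×10^-7 / 0.0229 = 2018 N·m.
ω = 2π·4450/60 = 466.0 rad/s, so P_max = T_max·ω = 9.406×10^5 W.

941 kW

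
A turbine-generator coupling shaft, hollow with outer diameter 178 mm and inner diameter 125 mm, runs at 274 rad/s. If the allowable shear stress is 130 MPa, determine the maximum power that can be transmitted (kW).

J = π(d_o⁴ − d_i⁴)/32 = π(0.178⁴ − 0.125⁴)/32 = 7.459×10^-5 m⁴.
T_max = τ_allow·J/r = 1.30×10^8 × 7.459×10^-5 / 0.0890 = 108900 N·m.
ω = 274 rad/s, so P_max = T_max·ω = 2.985×10^7 W.

29900 kW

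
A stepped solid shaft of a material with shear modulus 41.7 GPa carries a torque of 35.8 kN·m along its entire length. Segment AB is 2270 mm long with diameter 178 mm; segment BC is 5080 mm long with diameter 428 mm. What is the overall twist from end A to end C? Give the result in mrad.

21.1 mrad

J_AB = π(0.178)⁴/32 = 9.86×10^-5 m⁴; J_BC = π(0.428)⁴/32 = 3.29×10^-3 m⁴.
θ = (T/G)·Σ L_i/J_i = (35800/41.7×10⁹)·(2.27/9.86×10^-5 + 5.08/3.29×10^-3) = 0.02110 rad.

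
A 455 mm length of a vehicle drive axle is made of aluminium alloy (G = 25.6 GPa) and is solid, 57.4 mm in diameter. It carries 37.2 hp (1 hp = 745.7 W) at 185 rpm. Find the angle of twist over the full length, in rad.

ω = 2π·185/60 = 19.37 rad/s, so T = P/ω = 37.2×745.7 / 19.37 = 1432 N·m.
J = πd⁴/32 = π(0.0574)⁴/32 = 1.066×10^-6 m⁴.
θ = T·L/(G·J) = 1432 × 0.455 / (25.6×10⁹ × 1.066×10^-6) = 0.02388 rad.

0.0239 rad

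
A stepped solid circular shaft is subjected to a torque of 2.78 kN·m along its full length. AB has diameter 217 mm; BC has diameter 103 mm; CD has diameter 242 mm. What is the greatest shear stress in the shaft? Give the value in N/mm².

Under the same torque, τ_max = 16T/(πd³) is largest where d is smallest — segment BC (d = 103 mm).
τ_max = 16·2780/(π·(0.103)³) = 1.296×10^7 Pa.

13.0 N/mm²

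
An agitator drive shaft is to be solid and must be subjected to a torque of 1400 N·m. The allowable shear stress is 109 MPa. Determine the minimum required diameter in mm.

For a solid shaft τ_max = 16T/(πd³), so d = (16T/(π τ_allow))^(1/3) = (16·1400/(π·1.09×10^8))^(1/3) = 0.04029 m.

40.3 mm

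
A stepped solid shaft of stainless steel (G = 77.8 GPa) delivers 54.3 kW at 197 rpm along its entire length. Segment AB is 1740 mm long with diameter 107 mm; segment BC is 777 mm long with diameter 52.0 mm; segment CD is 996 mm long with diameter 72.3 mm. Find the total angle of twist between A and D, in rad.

0.0538 rad

ω = 2π·197/60 = 20.63 rad/s, so T = P/ω = 54.3×10³ / 20.63 = 2632 N·m.
J_AB = π(0.107)⁴/32 = 1.29×10^-5 m⁴; J_BC = π(0.0520)⁴/32 = 7.18×10^-7 m⁴; J_CD = π(0.0723)⁴/32 = 2.68×10^-6 m⁴.
θ = (T/G)·Σ L_i/J_i = (2632/77.8×10⁹)·(1.74/1.29×10^-5 + 0.777/7.18×10^-7 + 0.996/2.68×10^-6) = 0.05376 rad.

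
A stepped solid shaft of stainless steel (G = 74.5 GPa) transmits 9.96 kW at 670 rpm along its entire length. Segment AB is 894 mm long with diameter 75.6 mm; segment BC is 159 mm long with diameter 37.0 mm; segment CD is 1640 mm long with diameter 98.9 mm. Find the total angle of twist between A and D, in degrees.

ω = 2π·670/60 = 70.16 rad/s, so T = P/ω = 9.96×10³ / 70.16 = 142.0 N·m.
J_AB = π(0.0756)⁴/32 = 3.21×10^-6 m⁴; J_BC = π(0.0370)⁴/32 = 1.84×10^-7 m⁴; J_CD = π(0.0989)⁴/32 = 9.39×10^-6 m⁴.
θ = (T/G)·Σ L_i/J_i = (142.0/74.5×10⁹)·(0.894/3.21×10^-6 + 0.159/1.84×10^-7 + 1.64/9.39×10^-6) = 2.511×10^-3 rad.

0.144°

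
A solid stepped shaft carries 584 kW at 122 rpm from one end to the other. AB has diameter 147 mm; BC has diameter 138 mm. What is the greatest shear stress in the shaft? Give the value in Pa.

ω = 2π·122/60 = 12.78 rad/s, so T = P/ω = 584×10³ / 12.78 = 45710 N·m.
Under the same torque, τ_max = 16T/(πd³) is largest where d is smallest — segment BC (d = 138 mm).
τ_max = 16·45710/(π·(0.138)³) = 8.858×10^7 Pa.

8.86e7 Pa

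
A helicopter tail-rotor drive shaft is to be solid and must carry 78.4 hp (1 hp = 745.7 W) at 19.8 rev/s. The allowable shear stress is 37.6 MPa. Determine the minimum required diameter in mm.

ω = 2π·19.8 = 124.4 rad/s, so T = P/ω = 78.4×745.7 / 124.4 = 469.9 N·m.
For a solid shaft τ_max = 16T/(πd³), so d = (16T/(π τ_allow))^(1/3) = (16·469.9/(π·3.76×10^7))^(1/3) = 0.03993 m.

39.9 mm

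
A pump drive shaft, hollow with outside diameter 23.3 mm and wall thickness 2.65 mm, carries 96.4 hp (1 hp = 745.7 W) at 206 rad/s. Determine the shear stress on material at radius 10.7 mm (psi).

ω = 206 rad/s, so T = P/ω = 96.4×745.7 / 206.0 = 349.0 N·m.
J = π(d_o⁴ − d_i⁴)/32 = π(0.0233⁴ − 0.0180⁴)/32 = 1.863×10^-8 m⁴.
Shear stress varies linearly with radius: τ = T·r/J = 349.0 × 0.0107 / 1.863×10^-8 = 2.004×10^8 Pa.

29100 psi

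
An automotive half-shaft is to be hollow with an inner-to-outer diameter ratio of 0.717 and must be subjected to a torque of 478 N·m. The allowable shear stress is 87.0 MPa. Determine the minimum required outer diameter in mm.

33.6 mm

For a hollow shaft with d_i/d_o = 0.717: τ_max = 16T/(π d_o³ (1−k⁴)), so d_o = [16T/(π τ_allow (1−k⁴))]^(1/3) = [16·478.0/(π·8.70×10^7·0.7357)]^(1/3) = 0.03363 m.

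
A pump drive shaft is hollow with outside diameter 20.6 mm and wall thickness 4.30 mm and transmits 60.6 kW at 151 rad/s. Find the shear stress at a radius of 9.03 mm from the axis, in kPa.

ω = 151 rad/s, so T = P/ω = 60.6×10³ / 151.0 = 401.3 N·m.
J = π(d_o⁴ − d_i⁴)/32 = π(0.0206⁴ − 0.0120⁴)/32 = 1.564×10^-8 m⁴.
Shear stress varies linearly with radius: τ = T·r/J = 401.3 × 0.00903 / 1.564×10^-8 = 2.317×10^8 Pa.

232000 kPa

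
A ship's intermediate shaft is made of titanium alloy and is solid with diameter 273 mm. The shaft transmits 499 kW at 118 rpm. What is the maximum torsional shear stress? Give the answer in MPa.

10.1 MPa

ω = 2π·118/60 = 12.36 rad/s, so T = P/ω = 499×10³ / 12.36 = 40380 N·m.
J = πd⁴/32 = π(0.273)⁴/32 = 5.453×10^-4 m⁴.
τ_max = T·r/J = 40380 × 0.137 / 5.453×10^-4 = 1.011×10^7 Pa.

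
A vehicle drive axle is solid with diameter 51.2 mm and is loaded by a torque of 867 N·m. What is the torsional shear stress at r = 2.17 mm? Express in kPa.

2790 kPa

J = πd⁴/32 = π(0.0512)⁴/32 = 6.747×10^-7 m⁴.
Shear stress varies linearly with radius: τ = T·r/J = 867.0 × 0.00217 / 6.747×10^-7 = 2.789×10^6 Pa.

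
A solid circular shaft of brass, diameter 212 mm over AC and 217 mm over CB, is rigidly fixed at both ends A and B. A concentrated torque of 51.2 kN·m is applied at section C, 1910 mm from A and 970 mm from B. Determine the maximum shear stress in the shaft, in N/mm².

17.4 N/mm²

Compatibility: T_A·a/J_AC = T_B·b/J_CB with T_A + T_B = T₀.
J_AC = 1.98×10^-4 m⁴, J_CB = 2.18×10^-4 m⁴, so T_A = T₀·(J_AC/a)/((J_AC/a)+(J_CB/b)) = 16190 N·m, T_B = 35010 N·m.
τ in each portion: τ_AC = 8.66×10^6 Pa, τ_CB = 1.74×10^7 Pa; maximum is in CB.
τ_max = T_CB·r/J = 35010·0.108/2.18×10^-4 = 1.745×10^7 Pa.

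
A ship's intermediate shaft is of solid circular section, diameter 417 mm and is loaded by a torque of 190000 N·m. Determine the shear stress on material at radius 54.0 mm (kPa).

3460 kPa

J = πd⁴/32 = π(0.417)⁴/32 = 2.969×10^-3 m⁴.
Shear stress varies linearly with radius: τ = T·r/J = 190000 × 0.0540 / 2.969×10^-3 = 3.456×10^6 Pa.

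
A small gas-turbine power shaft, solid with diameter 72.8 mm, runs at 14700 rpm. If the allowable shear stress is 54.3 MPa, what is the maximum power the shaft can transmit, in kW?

6330 kW

J = πd⁴/32 = π(0.0728)⁴/32 = 2.758×10^-6 m⁴.
T_max = τ_allow·J/r = 5.43×10^7 × 2.758×10^-6 / 0.0364 = 4114 N·m.
ω = 2π·14700/60 = 1539 rad/s, so P_max = T_max·ω = 6.332×10^6 W.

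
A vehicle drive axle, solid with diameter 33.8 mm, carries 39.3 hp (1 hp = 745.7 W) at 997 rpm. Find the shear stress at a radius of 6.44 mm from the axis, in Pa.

1.41e7 Pa

ω = 2π·997/60 = 104.4 rad/s, so T = P/ω = 39.3×745.7 / 104.4 = 280.7 N·m.
J = πd⁴/32 = π(0.0338)⁴/32 = 1.281×10^-7 m⁴.
Shear stress varies linearly with radius: τ = T·r/J = 280.7 × 0.00644 / 1.281×10^-7 = 1.411×10^7 Pa.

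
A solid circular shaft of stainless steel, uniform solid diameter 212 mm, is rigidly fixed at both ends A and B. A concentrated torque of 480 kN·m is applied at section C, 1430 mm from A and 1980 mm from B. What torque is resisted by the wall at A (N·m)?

279000 N·m

With uniform GJ and both ends fixed, compatibility θ_AC = θ_CB gives T_A·a = T_B·b, together with T_A + T_B = T₀.
T_A = T₀·b/(a+b) = 480000·1980/3410 = 278700 N·m; T_B = 201300 N·m.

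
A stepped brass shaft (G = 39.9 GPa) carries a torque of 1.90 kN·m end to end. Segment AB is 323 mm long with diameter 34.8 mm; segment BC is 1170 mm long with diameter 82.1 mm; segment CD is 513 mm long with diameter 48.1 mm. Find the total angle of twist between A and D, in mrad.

166 mrad

J_AB = π(0.0348)⁴/32 = 1.44×10^-7 m⁴; J_BC = π(0.0821)⁴/32 = 4.46×10^-6 m⁴; J_CD = π(0.0481)⁴/32 = 5.26×10^-7 m⁴.
θ = (T/G)·Σ L_i/J_i = (1900/39.9×10⁹)·(0.323/1.44×10^-7 + 1.17/4.46×10^-6 + 0.513/5.26×10^-7) = 0.1658 rad.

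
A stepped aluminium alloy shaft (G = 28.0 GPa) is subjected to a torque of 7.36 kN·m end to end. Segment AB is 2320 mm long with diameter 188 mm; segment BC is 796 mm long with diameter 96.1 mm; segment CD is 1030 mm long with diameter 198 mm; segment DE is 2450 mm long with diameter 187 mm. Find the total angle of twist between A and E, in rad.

J_AB = π(0.188)⁴/32 = 1.23×10^-4 m⁴; J_BC = π(0.0961)⁴/32 = 8.37×10^-6 m⁴; J_CD = π(0.198)⁴/32 = 1.51×10^-4 m⁴; J_DE = π(0.187)⁴/32 = 1.20×10^-4 m⁴.
θ = (T/G)·Σ L_i/J_i = (7360/28.0×10⁹)·(2.32/1.23×10^-4 + 0.796/8.37×10^-6 + 1.03/1.51×10^-4 + 2.45/1.20×10^-4) = 0.03712 rad.

0.0371 rad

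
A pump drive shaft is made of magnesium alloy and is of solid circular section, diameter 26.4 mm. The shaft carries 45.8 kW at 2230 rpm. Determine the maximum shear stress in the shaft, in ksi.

ω = 2π·2230/60 = 233.5 rad/s, so T = P/ω = 45.8×10³ / 233.5 = 196.1 N·m.
J = πd⁴/32 = π(0.0264)⁴/32 = 4.769×10^-8 m⁴.
τ_max = T·r/J = 196.1 × 0.0132 / 4.769×10^-8 = 5.429×10^7 Pa.

7.87 ksi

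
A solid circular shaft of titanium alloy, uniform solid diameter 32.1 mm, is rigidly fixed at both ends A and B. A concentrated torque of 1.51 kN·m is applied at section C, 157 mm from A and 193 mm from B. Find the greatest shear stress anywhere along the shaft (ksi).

18.6 ksi

With uniform GJ and both ends fixed, compatibility θ_AC = θ_CB gives T_A·a = T_B·b, together with T_A + T_B = T₀.
T_A = T₀·b/(a+b) = 1510·193/350.0 = 832.7 N·m; T_B = 677.3 N·m.
τ in each portion: τ_AC = 1.28×10^8 Pa, τ_CB = 1.04×10^8 Pa; maximum is in AC.
τ_max = T_AC·r/J = 832.7·0.0161/1.04×10^-7 = 1.282×10^8 Pa.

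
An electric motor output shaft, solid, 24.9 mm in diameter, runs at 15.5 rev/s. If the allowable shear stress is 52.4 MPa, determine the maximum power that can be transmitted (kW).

15.5 kW

J = πd⁴/32 = π(0.0249)⁴/32 = 3.774×10^-8 m⁴.
T_max = τ_allow·J/r = 5.24×10^7 × 3.774×10^-8 / 0.0124 = 158.8 N·m.
ω = 2π·15.5 = 97.39 rad/s, so P_max = T_max·ω = 1.547×10^4 W.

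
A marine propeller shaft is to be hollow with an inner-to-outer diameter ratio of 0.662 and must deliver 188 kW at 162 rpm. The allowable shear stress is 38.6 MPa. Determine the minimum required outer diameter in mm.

ω = 2π·162/60 = 16.96 rad/s, so T = P/ω = 188×10³ / 16.96 = 11080 N·m.
For a hollow shaft with d_i/d_o = 0.662: τ_max = 16T/(π d_o³ (1−k⁴)), so d_o = [16T/(π τ_allow (1−k⁴))]^(1/3) = [16·11080/(π·3.86×10^7·0.8079)]^(1/3) = 0.1219 m.

122 mm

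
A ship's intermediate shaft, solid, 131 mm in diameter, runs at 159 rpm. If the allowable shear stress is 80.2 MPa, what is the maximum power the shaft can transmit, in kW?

J = πd⁴/32 = π(0.131)⁴/32 = 2.891×10^-5 m⁴.
T_max = τ_allow·J/r = 8.02×10^7 × 2.891×10^-5 / 0.0655 = 35400 N·m.
ω = 2π·159/60 = 16.65 rad/s, so P_max = T_max·ω = 5.894×10^5 W.

589 kW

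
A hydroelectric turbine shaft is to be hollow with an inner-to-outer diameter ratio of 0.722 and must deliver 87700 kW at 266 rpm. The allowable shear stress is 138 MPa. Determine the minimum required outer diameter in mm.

ω = 2π·266/60 = 27.86 rad/s, so T = P/ω = 87700×10³ / 27.86 = 3.148e6 N·m.
For a hollow shaft with d_i/d_o = 0.722: τ_max = 16T/(π d_o³ (1−k⁴)), so d_o = [16T/(π τ_allow (1−k⁴))]^(1/3) = [16·3.148e6/(π·1.38×10^8·0.7283)]^(1/3) = 0.5424 m.

542 mm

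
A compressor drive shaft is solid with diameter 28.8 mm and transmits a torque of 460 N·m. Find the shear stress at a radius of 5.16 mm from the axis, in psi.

J = πd⁴/32 = π(0.0288)⁴/32 = 6.754×10^-8 m⁴.
Shear stress varies linearly with radius: τ = T·r/J = 460.0 × 0.00516 / 6.754×10^-8 = 3.514×10^7 Pa.

5100 psi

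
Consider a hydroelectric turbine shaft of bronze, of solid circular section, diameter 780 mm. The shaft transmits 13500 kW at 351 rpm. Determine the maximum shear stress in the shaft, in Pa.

ω = 2π·351/60 = 36.76 rad/s, so T = P/ω = 13500×10³ / 36.76 = 367300 N·m.
J = πd⁴/32 = π(0.780)⁴/32 = 0.03634 m⁴.
τ_max = T·r/J = 367300 × 0.390 / 0.03634 = 3.942×10^6 Pa.

3.94e6 Pa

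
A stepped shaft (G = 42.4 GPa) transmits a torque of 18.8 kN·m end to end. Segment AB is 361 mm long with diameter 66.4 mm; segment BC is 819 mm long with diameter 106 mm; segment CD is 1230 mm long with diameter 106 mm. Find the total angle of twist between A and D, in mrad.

157 mrad

J_AB = π(0.0664)⁴/32 = 1.91×10^-6 m⁴; J_BC = π(0.106)⁴/32 = 1.24×10^-5 m⁴; J_CD = π(0.106)⁴/32 = 1.24×10^-5 m⁴.
θ = (T/G)·Σ L_i/J_i = (18800/42.4×10⁹)·(0.361/1.91×10^-6 + 0.819/1.24×10^-5 + 1.23/1.24×10^-5) = 0.1572 rad.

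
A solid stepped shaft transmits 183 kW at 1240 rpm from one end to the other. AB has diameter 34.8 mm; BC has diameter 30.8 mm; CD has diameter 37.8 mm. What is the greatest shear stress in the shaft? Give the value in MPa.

ω = 2π·1240/60 = 129.9 rad/s, so T = P/ω = 183×10³ / 129.9 = 1409 N·m.
Under the same torque, τ_max = 16T/(πd³) is largest where d is smallest — segment BC (d = 30.8 mm).
τ_max = 16·1409/(π·(0.0308)³) = 2.457×10^8 Pa.

246 MPa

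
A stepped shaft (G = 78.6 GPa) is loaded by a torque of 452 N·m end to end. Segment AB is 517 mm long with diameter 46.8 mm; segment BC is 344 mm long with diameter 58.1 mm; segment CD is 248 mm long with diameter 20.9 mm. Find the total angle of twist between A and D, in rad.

0.0842 rad

J_AB = π(0.0468)⁴/32 = 4.71×10^-7 m⁴; J_BC = π(0.0581)⁴/32 = 1.12×10^-6 m⁴; J_CD = π(0.0209)⁴/32 = 1.87×10^-8 m⁴.
θ = (T/G)·Σ L_i/J_i = (452.0/78.6×10⁹)·(0.517/4.71×10^-7 + 0.344/1.12×10^-6 + 0.248/1.87×10^-8) = 0.08422 rad.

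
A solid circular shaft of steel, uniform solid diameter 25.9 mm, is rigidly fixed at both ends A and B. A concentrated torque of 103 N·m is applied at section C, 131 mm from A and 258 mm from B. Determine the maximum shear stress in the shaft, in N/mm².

With uniform GJ and both ends fixed, compatibility θ_AC = θ_CB gives T_A·a = T_B·b, together with T_A + T_B = T₀.
T_A = T₀·b/(a+b) = 103.0·258/389.0 = 68.31 N·m; T_B = 34.69 N·m.
τ in each portion: τ_AC = 2.00×10^7 Pa, τ_CB = 1.02×10^7 Pa; maximum is in AC.
τ_max = T_AC·r/J = 68.31·0.0129/4.42×10^-8 = 2.003×10^7 Pa.

20.0 N/mm²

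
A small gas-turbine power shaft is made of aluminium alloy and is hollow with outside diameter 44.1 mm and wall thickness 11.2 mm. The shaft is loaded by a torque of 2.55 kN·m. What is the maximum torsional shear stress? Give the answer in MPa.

161 MPa

J = π(d_o⁴ − d_i⁴)/32 = π(0.0441⁴ − 0.0217⁴)/32 = 3.496×10^-7 m⁴.
τ_max = T·r/J = 2550 × 0.0221 / 3.496×10^-7 = 1.609×10^8 Pa.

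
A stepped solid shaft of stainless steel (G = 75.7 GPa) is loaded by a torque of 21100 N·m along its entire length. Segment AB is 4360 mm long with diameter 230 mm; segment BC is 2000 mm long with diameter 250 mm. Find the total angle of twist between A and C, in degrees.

J_AB = π(0.230)⁴/32 = 2.75×10^-4 m⁴; J_BC = π(0.250)⁴/32 = 3.83×10^-4 m⁴.
θ = (T/G)·Σ L_i/J_i = (21100/75.7×10⁹)·(4.36/2.75×10^-4 + 2.00/3.83×10^-4) = 5.877×10^-3 rad.

0.337°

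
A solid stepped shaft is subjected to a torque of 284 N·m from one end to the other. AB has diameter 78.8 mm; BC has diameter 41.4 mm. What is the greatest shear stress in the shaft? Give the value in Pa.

2.04e7 Pa

Under the same torque, τ_max = 16T/(πd³) is largest where d is smallest — segment BC (d = 41.4 mm).
τ_max = 16·284.0/(π·(0.0414)³) = 2.038×10^7 Pa.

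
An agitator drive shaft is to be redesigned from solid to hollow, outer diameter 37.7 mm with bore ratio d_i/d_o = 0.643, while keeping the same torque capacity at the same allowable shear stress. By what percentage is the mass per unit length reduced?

33.5 %

Equal τ_max and T ⇒ the solid shaft needs d_s³ = d_o³(1−k⁴), so d_s = 37.7·(1−0.643⁴)^(1/3) = 35.42 mm.
Area ratio A_h/A_s = d_o²(1−k²)/d_s² = (1−k²)/(1−k⁴)^(2/3) = 0.6646.
Mass saving = 1 − 0.6646 = 33.5 %.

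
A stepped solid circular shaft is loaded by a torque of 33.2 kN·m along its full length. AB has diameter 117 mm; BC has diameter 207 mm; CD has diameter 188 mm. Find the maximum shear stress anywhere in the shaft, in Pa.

1.06e8 Pa

Under the same torque, τ_max = 16T/(πd³) is largest where d is smallest — segment AB (d = 117 mm).
τ_max = 16·33200/(π·(0.117)³) = 1.056×10^8 Pa.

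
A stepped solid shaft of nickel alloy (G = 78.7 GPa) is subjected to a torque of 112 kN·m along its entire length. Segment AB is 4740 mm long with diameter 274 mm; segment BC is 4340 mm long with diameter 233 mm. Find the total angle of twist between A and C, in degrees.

J_AB = π(0.274)⁴/32 = 5.53×10^-4 m⁴; J_BC = π(0.233)⁴/32 = 2.89×10^-4 m⁴.
θ = (T/G)·Σ L_i/J_i = (112000/78.7×10⁹)·(4.74/5.53×10^-4 + 4.34/2.89×10^-4) = 0.03354 rad.

1.92°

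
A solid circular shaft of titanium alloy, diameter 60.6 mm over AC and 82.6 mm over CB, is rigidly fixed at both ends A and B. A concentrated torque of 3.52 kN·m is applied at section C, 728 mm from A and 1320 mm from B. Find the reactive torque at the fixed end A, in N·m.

1210 N·m

Compatibility: T_A·a/J_AC = T_B·b/J_CB with T_A + T_B = T₀.
J_AC = 1.32×10^-6 m⁴, J_CB = 4.57×10^-6 m⁴, so T_A = T₀·(J_AC/a)/((J_AC/a)+(J_CB/b)) = 1212 N·m, T_B = 2308 N·m.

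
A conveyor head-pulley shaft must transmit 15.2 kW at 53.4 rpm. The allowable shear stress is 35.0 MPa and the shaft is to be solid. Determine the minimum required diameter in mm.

73.4 mm

ω = 2π·53.4/60 = 5.592 rad/s, so T = P/ω = 15.2×10³ / 5.592 = 2718 N·m.
For a solid shaft τ_max = 16T/(πd³), so d = (16T/(π τ_allow))^(1/3) = (16·2718/(π·3.50×10^7))^(1/3) = 0.07340 m.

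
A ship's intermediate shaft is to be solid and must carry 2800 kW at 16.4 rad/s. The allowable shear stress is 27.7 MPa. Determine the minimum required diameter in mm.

ω = 16.4 rad/s, so T = P/ω = 2800×10³ / 16.40 = 170700 N·m.
For a solid shaft τ_max = 16T/(πd³), so d = (16T/(π τ_allow))^(1/3) = (16·170700/(π·2.77×10^7))^(1/3) = 0.3155 m.

315 mm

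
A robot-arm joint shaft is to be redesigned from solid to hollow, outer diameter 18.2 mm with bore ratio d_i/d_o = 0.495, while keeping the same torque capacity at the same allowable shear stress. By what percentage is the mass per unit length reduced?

Equal τ_max and T ⇒ the solid shaft needs d_s³ = d_o³(1−k⁴), so d_s = 18.2·(1−0.495⁴)^(1/3) = 17.83 mm.
Area ratio A_h/A_s = d_o²(1−k²)/d_s² = (1−k²)/(1−k⁴)^(2/3) = 0.7868.
Mass saving = 1 − 0.7868 = 21.3 %.

21.3 %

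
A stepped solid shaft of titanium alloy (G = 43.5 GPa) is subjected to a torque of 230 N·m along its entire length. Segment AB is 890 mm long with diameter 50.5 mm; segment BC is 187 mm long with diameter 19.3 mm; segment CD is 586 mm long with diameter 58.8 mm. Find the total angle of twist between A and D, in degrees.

J_AB = π(0.0505)⁴/32 = 6.39×10^-7 m⁴; J_BC = π(0.0193)⁴/32 = 1.36×10^-8 m⁴; J_CD = π(0.0588)⁴/32 = 1.17×10^-6 m⁴.
θ = (T/G)·Σ L_i/J_i = (230.0/43.5×10⁹)·(0.890/6.39×10^-7 + 0.187/1.36×10^-8 + 0.586/1.17×10^-6) = 0.08260 rad.

4.73°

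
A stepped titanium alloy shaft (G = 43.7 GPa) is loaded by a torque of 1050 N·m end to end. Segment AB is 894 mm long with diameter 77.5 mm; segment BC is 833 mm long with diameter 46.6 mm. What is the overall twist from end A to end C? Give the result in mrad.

J_AB = π(0.0775)⁴/32 = 3.54×10^-6 m⁴; J_BC = π(0.0466)⁴/32 = 4.63×10^-7 m⁴.
θ = (T/G)·Σ L_i/J_i = (1050/43.7×10⁹)·(0.894/3.54×10^-6 + 0.833/4.63×10^-7) = 0.04930 rad.

49.3 mrad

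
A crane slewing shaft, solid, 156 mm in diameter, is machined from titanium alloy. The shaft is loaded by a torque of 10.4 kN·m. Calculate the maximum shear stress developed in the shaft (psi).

J = πd⁴/32 = π(0.156)⁴/32 = 5.814×10^-5 m⁴.
τ_max = T·r/J = 10400 × 0.0780 / 5.814×10^-5 = 1.395×10^7 Pa.

2020 psi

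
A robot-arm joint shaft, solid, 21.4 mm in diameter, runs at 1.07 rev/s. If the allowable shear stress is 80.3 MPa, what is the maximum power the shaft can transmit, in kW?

J = πd⁴/32 = π(0.0214)⁴/32 = 2.059×10^-8 m⁴.
T_max = τ_allow·J/r = 8.03×10^7 × 2.059×10^-8 / 0.0107 = 154.5 N·m.
ω = 2π·1.07 = 6.723 rad/s, so P_max = T_max·ω = 1039 W.

1.04 kW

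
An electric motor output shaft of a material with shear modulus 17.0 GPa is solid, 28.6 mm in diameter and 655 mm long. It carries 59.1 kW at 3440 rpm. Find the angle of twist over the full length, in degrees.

5.51°

ω = 2π·3440/60 = 360.2 rad/s, so T = P/ω = 59.1×10³ / 360.2 = 164.1 N·m.
J = πd⁴/32 = π(0.0286)⁴/32 = 6.568×10^-8 m⁴.
θ = T·L/(G·J) = 164.1 × 0.655 / (17.0×10⁹ × 6.568×10^-8) = 0.09623 rad.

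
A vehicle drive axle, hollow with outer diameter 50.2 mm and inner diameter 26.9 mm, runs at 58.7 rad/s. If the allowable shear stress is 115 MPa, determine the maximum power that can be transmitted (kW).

J = π(d_o⁴ − d_i⁴)/32 = π(0.0502⁴ − 0.0269⁴)/32 = 5.721×10^-7 m⁴.
T_max = τ_allow·J/r = 1.15×10^8 × 5.721×10^-7 / 0.0251 = 2621 N·m.
ω = 58.7 rad/s, so P_max = T_max·ω = 1.539×10^5 W.

154 kW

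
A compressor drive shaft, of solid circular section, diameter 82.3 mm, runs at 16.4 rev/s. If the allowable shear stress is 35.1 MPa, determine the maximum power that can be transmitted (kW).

J = πd⁴/32 = π(0.0823)⁴/32 = 4.504×10^-6 m⁴.
T_max = τ_allow·J/r = 3.51×10^7 × 4.504×10^-6 / 0.0411 = 3842 N·m.
ω = 2π·16.4 = 103.0 rad/s, so P_max = T_max·ω = 3.959×10^5 W.

396 kW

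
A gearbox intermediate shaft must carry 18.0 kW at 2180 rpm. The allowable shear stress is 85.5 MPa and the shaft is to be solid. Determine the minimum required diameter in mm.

ω = 2π·2180/60 = 228.3 rad/s, so T = P/ω = 18.0×10³ / 228.3 = 78.85 N·m.
For a solid shaft τ_max = 16T/(πd³), so d = (16T/(π τ_allow))^(1/3) = (16·78.85/(π·8.55×10^7))^(1/3) = 0.01675 m.

16.7 mm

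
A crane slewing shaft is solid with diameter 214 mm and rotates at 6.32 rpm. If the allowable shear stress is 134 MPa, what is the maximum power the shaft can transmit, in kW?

J = πd⁴/32 = π(0.214)⁴/32 = 2.059×10^-4 m⁴.
T_max = τ_allow·J/r = 1.34×10^8 × 2.059×10^-4 / 0.107 = 257900 N·m.
ω = 2π·6.32/60 = 0.6618 rad/s, so P_max = T_max·ω = 1.707×10^5 W.

171 kW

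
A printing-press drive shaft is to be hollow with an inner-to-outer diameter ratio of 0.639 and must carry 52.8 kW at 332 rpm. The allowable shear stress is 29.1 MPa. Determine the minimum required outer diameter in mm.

68.3 mm

ω = 2π·332/60 = 34.77 rad/s, so T = P/ω = 52.8×10³ / 34.77 = 1519 N·m.
For a hollow shaft with d_i/d_o = 0.639: τ_max = 16T/(π d_o³ (1−k⁴)), so d_o = [16T/(π τ_allow (1−k⁴))]^(1/3) = [16·1519/(π·2.91×10^7·0.8333)]^(1/3) = 0.06833 m.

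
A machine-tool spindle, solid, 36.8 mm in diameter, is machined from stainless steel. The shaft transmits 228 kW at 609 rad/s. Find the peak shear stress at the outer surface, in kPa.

ω = 609 rad/s, so T = P/ω = 228×10³ / 609.0 = 374.4 N·m.
J = πd⁴/32 = π(0.0368)⁴/32 = 1.800×10^-7 m⁴.
τ_max = T·r/J = 374.4 × 0.0184 / 1.800×10^-7 = 3.826×10^7 Pa.

38300 kPa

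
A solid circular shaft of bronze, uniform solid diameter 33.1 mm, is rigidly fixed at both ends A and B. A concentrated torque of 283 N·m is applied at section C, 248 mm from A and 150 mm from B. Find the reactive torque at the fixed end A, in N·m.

107 N·m

With uniform GJ and both ends fixed, compatibility θ_AC = θ_CB gives T_A·a = T_B·b, together with T_A + T_B = T₀.
T_A = T₀·b/(a+b) = 283.0·150/398.0 = 106.7 N·m; T_B = 176.3 N·m.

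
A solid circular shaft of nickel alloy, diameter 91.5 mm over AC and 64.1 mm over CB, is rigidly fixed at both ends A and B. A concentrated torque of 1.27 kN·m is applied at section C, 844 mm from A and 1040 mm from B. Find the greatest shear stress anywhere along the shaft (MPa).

Compatibility: T_A·a/J_AC = T_B·b/J_CB with T_A + T_B = T₀.
J_AC = 6.88×10^-6 m⁴, J_CB = 1.66×10^-6 m⁴, so T_A = T₀·(J_AC/a)/((J_AC/a)+(J_CB/b)) = 1062 N·m, T_B = 207.6 N·m.
τ in each portion: τ_AC = 7.06×10^6 Pa, τ_CB = 4.02×10^6 Pa; maximum is in AC.
τ_max = T_AC·r/J = 1062·0.0457/6.88×10^-6 = 7.063×10^6 Pa.

7.06 MPa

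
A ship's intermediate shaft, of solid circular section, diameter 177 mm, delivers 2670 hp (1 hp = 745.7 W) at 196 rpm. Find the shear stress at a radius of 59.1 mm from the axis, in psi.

ω = 2π·196/60 = 20.53 rad/s, so T = P/ω = 2670×745.7 / 20.53 = 97000 N·m.
J = πd⁴/32 = π(0.177)⁴/32 = 9.636×10^-5 m⁴.
Shear stress varies linearly with radius: τ = T·r/J = 97000 × 0.0591 / 9.636×10^-5 = 5.950×10^7 Pa.

8630 psi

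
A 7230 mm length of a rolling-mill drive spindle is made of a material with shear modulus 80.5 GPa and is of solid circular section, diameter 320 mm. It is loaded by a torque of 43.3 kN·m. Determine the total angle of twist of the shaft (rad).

0.00378 rad

J = πd⁴/32 = π(0.320)⁴/32 = 1.029×10^-3 m⁴.
θ = T·L/(G·J) = 43300 × 7.23 / (80.5×10⁹ × 1.029×10^-3) = 3.778×10^-3 rad.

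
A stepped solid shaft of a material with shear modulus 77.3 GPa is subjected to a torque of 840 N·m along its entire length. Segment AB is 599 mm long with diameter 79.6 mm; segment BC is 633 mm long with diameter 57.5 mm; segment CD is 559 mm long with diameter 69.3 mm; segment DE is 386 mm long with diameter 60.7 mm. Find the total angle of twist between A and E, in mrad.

J_AB = π(0.0796)⁴/32 = 3.94×10^-6 m⁴; J_BC = π(0.0575)⁴/32 = 1.07×10^-6 m⁴; J_CD = π(0.0693)⁴/32 = 2.26×10^-6 m⁴; J_DE = π(0.0607)⁴/32 = 1.33×10^-6 m⁴.
θ = (T/G)·Σ L_i/J_i = (840.0/77.3×10⁹)·(0.599/3.94×10^-6 + 0.633/1.07×10^-6 + 0.559/2.26×10^-6 + 0.386/1.33×10^-6) = 0.01389 rad.

13.9 mrad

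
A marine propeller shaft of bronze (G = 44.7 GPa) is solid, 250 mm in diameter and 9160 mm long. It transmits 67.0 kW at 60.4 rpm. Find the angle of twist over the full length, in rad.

0.00566 rad

ω = 2π·60.4/60 = 6.325 rad/s, so T = P/ω = 67.0×10³ / 6.325 = 10590 N·m.
J = πd⁴/32 = π(0.250)⁴/32 = 3.835×10^-4 m⁴.
θ = T·L/(G·J) = 10590 × 9.16 / (44.7×10⁹ × 3.835×10^-4) = 5.660×10^-3 rad.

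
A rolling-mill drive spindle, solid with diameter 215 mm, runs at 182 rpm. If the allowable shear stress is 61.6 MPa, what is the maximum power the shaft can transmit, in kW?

2290 kW

J = πd⁴/32 = π(0.215)⁴/32 = 2.098×10^-4 m⁴.
T_max = τ_allow·J/r = 6.16×10^7 × 2.098×10^-4 / 0.107 = 120200 N·m.
ω = 2π·182/60 = 19.06 rad/s, so P_max = T_max·ω = 2.291×10^6 W.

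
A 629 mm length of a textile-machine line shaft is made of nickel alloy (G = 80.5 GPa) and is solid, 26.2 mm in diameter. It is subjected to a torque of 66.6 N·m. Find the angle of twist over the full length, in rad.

0.0112 rad

J = πd⁴/32 = π(0.0262)⁴/32 = 4.626×10^-8 m⁴.
θ = T·L/(G·J) = 66.60 × 0.629 / (80.5×10⁹ × 4.626×10^-8) = 0.01125 rad.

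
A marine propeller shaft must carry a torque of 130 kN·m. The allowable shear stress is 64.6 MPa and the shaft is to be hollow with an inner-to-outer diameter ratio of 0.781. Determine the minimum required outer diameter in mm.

254 mm

For a hollow shaft with d_i/d_o = 0.781: τ_max = 16T/(π d_o³ (1−k⁴)), so d_o = [16T/(π τ_allow (1−k⁴))]^(1/3) = [16·130000/(π·6.46×10^7·0.6279)]^(1/3) = 0.2537 m.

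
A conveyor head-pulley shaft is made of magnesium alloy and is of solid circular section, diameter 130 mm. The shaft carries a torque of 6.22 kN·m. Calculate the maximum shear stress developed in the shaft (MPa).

14.4 MPa

J = πd⁴/32 = π(0.130)⁴/32 = 2.804×10^-5 m⁴.
τ_max = T·r/J = 6220 × 0.0650 / 2.804×10^-5 = 1.442×10^7 Pa.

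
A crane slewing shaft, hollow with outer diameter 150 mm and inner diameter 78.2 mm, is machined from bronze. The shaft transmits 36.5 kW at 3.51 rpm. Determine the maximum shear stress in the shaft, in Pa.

1.62e8 Pa

ω = 2π·3.51/60 = 0.3676 rad/s, so T = P/ω = 36.5×10³ / 0.3676 = 99300 N·m.
J = π(d_o⁴ − d_i⁴)/32 = π(0.150⁴ − 0.0782⁴)/32 = 4.603×10^-5 m⁴.
τ_max = T·r/J = 99300 × 0.0750 / 4.603×10^-5 = 1.618×10^8 Pa.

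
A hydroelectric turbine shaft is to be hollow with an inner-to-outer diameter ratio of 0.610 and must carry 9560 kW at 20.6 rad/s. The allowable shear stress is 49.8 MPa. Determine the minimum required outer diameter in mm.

380 mm

ω = 20.6 rad/s, so T = P/ω = 9560×10³ / 20.60 = 464100 N·m.
For a hollow shaft with d_i/d_o = 0.610: τ_max = 16T/(π d_o³ (1−k⁴)), so d_o = [16T/(π τ_allow (1−k⁴))]^(1/3) = [16·464100/(π·4.98×10^7·0.8615)]^(1/3) = 0.3805 m.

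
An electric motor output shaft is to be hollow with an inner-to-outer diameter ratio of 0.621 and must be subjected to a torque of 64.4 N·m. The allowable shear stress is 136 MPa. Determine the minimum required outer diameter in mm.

For a hollow shaft with d_i/d_o = 0.621: τ_max = 16T/(π d_o³ (1−k⁴)), so d_o = [16T/(π τ_allow (1−k⁴))]^(1/3) = [16·64.40/(π·1.36×10^8·0.8513)]^(1/3) = 0.01415 m.

14.1 mm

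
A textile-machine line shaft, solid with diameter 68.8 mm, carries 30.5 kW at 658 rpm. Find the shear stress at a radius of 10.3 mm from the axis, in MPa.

ω = 2π·658/60 = 68.91 rad/s, so T = P/ω = 30.5×10³ / 68.91 = 442.6 N·m.
J = πd⁴/32 = π(0.0688)⁴/32 = 2.200×10^-6 m⁴.
Shear stress varies linearly with radius: τ = T·r/J = 442.6 × 0.0103 / 2.200×10^-6 = 2.073×10^6 Pa.

2.07 MPa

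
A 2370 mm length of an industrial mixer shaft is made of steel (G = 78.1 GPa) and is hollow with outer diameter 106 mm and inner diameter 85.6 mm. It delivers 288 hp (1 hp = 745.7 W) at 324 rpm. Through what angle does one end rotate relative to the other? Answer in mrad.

27.0 mrad

ω = 2π·324/60 = 33.93 rad/s, so T = P/ω = 288×745.7 / 33.93 = 6330 N·m.
J = π(d_o⁴ − d_i⁴)/32 = π(0.106⁴ − 0.0856⁴)/32 = 7.123×10^-6 m⁴.
θ = T·L/(G·J) = 6330 × 2.37 / (78.1×10⁹ × 7.123×10^-6) = 0.02696 rad.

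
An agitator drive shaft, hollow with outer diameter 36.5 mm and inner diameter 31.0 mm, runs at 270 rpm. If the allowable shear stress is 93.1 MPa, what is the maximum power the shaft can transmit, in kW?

J = π(d_o⁴ − d_i⁴)/32 = π(0.0365⁴ − 0.0310⁴)/32 = 8.358×10^-8 m⁴.
T_max = τ_allow·J/r = 9.31×10^7 × 8.358×10^-8 / 0.0182 = 426.4 N·m.
ω = 2π·270/60 = 28.27 rad/s, so P_max = T_max·ω = 1.206×10^4 W.

12.1 kW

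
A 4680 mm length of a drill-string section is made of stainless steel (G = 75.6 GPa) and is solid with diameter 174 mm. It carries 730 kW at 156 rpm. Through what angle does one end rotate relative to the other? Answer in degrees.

1.76°

ω = 2π·156/60 = 16.34 rad/s, so T = P/ω = 730×10³ / 16.34 = 44690 N·m.
J = πd⁴/32 = π(0.174)⁴/32 = 8.999×10^-5 m⁴.
θ = T·L/(G·J) = 44690 × 4.68 / (75.6×10⁹ × 8.999×10^-5) = 0.03074 rad.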